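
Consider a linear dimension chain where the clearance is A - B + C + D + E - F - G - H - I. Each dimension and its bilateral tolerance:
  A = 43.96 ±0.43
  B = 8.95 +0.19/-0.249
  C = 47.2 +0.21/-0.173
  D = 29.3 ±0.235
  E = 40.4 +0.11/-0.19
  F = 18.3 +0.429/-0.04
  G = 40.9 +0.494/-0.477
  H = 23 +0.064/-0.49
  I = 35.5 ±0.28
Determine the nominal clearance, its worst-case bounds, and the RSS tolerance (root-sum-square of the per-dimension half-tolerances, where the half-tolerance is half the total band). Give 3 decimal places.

Stack each dimension's contribution:
  +A: nom +43.960 → Σnom=43.960; wc +0.430/-0.430 → slack +0.430/-0.430; half-tol=0.430, Σhalf²=0.184900
  -B: nom -8.950 → Σnom=35.010; wc +0.249/-0.190 → slack +0.679/-0.620; half-tol=0.220, Σhalf²=0.233080
  +C: nom +47.200 → Σnom=82.210; wc +0.210/-0.173 → slack +0.889/-0.793; half-tol=0.192, Σhalf²=0.269753
  +D: nom +29.300 → Σnom=111.510; wc +0.235/-0.235 → slack +1.124/-1.028; half-tol=0.235, Σhalf²=0.324978
  +E: nom +40.400 → Σnom=151.910; wc +0.110/-0.190 → slack +1.234/-1.218; half-tol=0.150, Σhalf²=0.347478
  -F: nom -18.300 → Σnom=133.610; wc +0.040/-0.429 → slack +1.274/-1.647; half-tol=0.234, Σhalf²=0.402468
  -G: nom -40.900 → Σnom=92.710; wc +0.477/-0.494 → slack +1.751/-2.141; half-tol=0.485, Σhalf²=0.638178
  -H: nom -23.000 → Σnom=69.710; wc +0.490/-0.064 → slack +2.241/-2.205; half-tol=0.277, Σhalf²=0.714907
  -I: nom -35.500 → Σnom=34.210; wc +0.280/-0.280 → slack +2.521/-2.485; half-tol=0.280, Σhalf²=0.793307
Nominal = 34.210. Worst-case = [34.210 - 2.485, 34.210 + 2.521] = [31.725, 36.731]. RSS = √0.793307 = 0.891.

nominal=34.210 wc=[31.725,36.731] rss=0.891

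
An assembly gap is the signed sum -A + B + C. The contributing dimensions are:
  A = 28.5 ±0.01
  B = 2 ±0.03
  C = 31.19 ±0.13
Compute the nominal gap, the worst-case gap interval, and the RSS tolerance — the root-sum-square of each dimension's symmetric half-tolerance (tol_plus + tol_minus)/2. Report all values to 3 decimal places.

Stack each dimension's contribution:
  -A: nom -28.500 → Σnom=-28.500; wc +0.010/-0.010 → slack +0.010/-0.010; half-tol=0.010, Σhalf²=0.000100
  +B: nom +2.000 → Σnom=-26.500; wc +0.030/-0.030 → slack +0.040/-0.040; half-tol=0.030, Σhalf²=0.001000
  +C: nom +31.190 → Σnom=4.690; wc +0.130/-0.130 → slack +0.170/-0.170; half-tol=0.130, Σhalf²=0.017900
Nominal = 4.690. Worst-case = [4.690 - 0.170, 4.690 + 0.170] = [4.520, 4.860]. RSS = √0.017900 = 0.134.

nominal=4.690 wc=[4.520,4.860] rss=0.134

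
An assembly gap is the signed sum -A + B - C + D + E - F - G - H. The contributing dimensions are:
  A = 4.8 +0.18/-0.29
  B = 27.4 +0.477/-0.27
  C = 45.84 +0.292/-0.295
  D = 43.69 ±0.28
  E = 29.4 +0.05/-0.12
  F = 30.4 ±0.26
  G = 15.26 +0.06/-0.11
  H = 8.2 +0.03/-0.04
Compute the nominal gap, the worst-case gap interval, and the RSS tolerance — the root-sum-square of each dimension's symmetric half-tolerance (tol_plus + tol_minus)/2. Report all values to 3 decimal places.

nominal=-4.010 wc=[-5.502,-2.208] rss=0.665

Stack each dimension's contribution:
  -A: nom -4.800 → Σnom=-4.800; wc +0.290/-0.180 → slack +0.290/-0.180; half-tol=0.235, Σhalf²=0.055225
  +B: nom +27.400 → Σnom=22.600; wc +0.477/-0.270 → slack +0.767/-0.450; half-tol=0.373, Σhalf²=0.194727
  -C: nom -45.840 → Σnom=-23.240; wc +0.295/-0.292 → slack +1.062/-0.742; half-tol=0.293, Σhalf²=0.280869
  +D: nom +43.690 → Σnom=20.450; wc +0.280/-0.280 → slack +1.342/-1.022; half-tol=0.280, Σhalf²=0.359270
  +E: nom +29.400 → Σnom=49.850; wc +0.050/-0.120 → slack +1.392/-1.142; half-tol=0.085, Σhalf²=0.366495
  -F: nom -30.400 → Σnom=19.450; wc +0.260/-0.260 → slack +1.652/-1.402; half-tol=0.260, Σhalf²=0.434094
  -G: nom -15.260 → Σnom=4.190; wc +0.110/-0.060 → slack +1.762/-1.462; half-tol=0.085, Σhalf²=0.441319
  -H: nom -8.200 → Σnom=-4.010; wc +0.040/-0.030 → slack +1.802/-1.492; half-tol=0.035, Σhalf²=0.442544
Nominal = -4.010. Worst-case = [-4.010 - 1.492, -4.010 + 1.802] = [-5.502, -2.208]. RSS = √0.442544 = 0.665.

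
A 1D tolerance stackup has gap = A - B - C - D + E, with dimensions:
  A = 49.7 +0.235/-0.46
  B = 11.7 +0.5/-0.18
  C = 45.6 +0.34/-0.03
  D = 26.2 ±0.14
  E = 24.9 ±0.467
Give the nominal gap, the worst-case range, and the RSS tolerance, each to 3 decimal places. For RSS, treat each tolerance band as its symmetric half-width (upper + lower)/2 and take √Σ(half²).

nominal=-8.900 wc=[-10.807,-7.848] rss=0.713

Stack each dimension's contribution:
  +A: nom +49.700 → Σnom=49.700; wc +0.235/-0.460 → slack +0.235/-0.460; half-tol=0.348, Σhalf²=0.120756
  -B: nom -11.700 → Σnom=38.000; wc +0.180/-0.500 → slack +0.415/-0.960; half-tol=0.340, Σhalf²=0.236356
  -C: nom -45.600 → Σnom=-7.600; wc +0.030/-0.340 → slack +0.445/-1.300; half-tol=0.185, Σhalf²=0.270581
  -D: nom -26.200 → Σnom=-33.800; wc +0.140/-0.140 → slack +0.585/-1.440; half-tol=0.140, Σhalf²=0.290181
  +E: nom +24.900 → Σnom=-8.900; wc +0.467/-0.467 → slack +1.052/-1.907; half-tol=0.467, Σhalf²=0.508270
Nominal = -8.900. Worst-case = [-8.900 - 1.907, -8.900 + 1.052] = [-10.807, -7.848]. RSS = √0.508270 = 0.713.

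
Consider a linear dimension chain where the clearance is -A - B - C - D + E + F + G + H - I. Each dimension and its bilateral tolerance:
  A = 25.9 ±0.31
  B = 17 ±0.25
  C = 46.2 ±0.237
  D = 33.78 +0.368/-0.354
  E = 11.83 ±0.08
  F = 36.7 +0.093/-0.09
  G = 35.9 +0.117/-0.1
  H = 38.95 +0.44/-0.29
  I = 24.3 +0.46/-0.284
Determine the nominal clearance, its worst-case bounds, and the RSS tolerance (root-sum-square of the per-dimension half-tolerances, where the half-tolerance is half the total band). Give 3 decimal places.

nominal=-23.800 wc=[-25.985,-21.635] rss=0.802

Stack each dimension's contribution:
  -A: nom -25.900 → Σnom=-25.900; wc +0.310/-0.310 → slack +0.310/-0.310; half-tol=0.310, Σhalf²=0.096100
  -B: nom -17.000 → Σnom=-42.900; wc +0.250/-0.250 → slack +0.560/-0.560; half-tol=0.250, Σhalf²=0.158600
  -C: nom -46.200 → Σnom=-89.100; wc +0.237/-0.237 → slack +0.797/-0.797; half-tol=0.237, Σhalf²=0.214769
  -D: nom -33.780 → Σnom=-122.880; wc +0.354/-0.368 → slack +1.151/-1.165; half-tol=0.361, Σhalf²=0.345090
  +E: nom +11.830 → Σnom=-111.050; wc +0.080/-0.080 → slack +1.231/-1.245; half-tol=0.080, Σhalf²=0.351490
  +F: nom +36.700 → Σnom=-74.350; wc +0.093/-0.090 → slack +1.324/-1.335; half-tol=0.091, Σhalf²=0.359862
  +G: nom +35.900 → Σnom=-38.450; wc +0.117/-0.100 → slack +1.441/-1.435; half-tol=0.109, Σhalf²=0.371635
  +H: nom +38.950 → Σnom=0.500; wc +0.440/-0.290 → slack +1.881/-1.725; half-tol=0.365, Σhalf²=0.504860
  -I: nom -24.300 → Σnom=-23.800; wc +0.284/-0.460 → slack +2.165/-2.185; half-tol=0.372, Σhalf²=0.643244
Nominal = -23.800. Worst-case = [-23.800 - 2.185, -23.800 + 2.165] = [-25.985, -21.635]. RSS = √0.643244 = 0.802.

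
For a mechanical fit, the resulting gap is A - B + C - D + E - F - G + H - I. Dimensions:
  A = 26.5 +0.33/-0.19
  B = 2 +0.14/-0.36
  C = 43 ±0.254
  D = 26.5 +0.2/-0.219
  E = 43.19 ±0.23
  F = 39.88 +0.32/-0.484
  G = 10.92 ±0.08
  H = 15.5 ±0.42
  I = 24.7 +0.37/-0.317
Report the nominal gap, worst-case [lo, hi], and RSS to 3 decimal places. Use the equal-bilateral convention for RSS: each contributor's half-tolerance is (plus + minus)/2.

nominal=24.190 wc=[21.986,26.884] rss=0.868

Stack each dimension's contribution:
  +A: nom +26.500 → Σnom=26.500; wc +0.330/-0.190 → slack +0.330/-0.190; half-tol=0.260, Σhalf²=0.067600
  -B: nom -2.000 → Σnom=24.500; wc +0.360/-0.140 → slack +0.690/-0.330; half-tol=0.250, Σhalf²=0.130100
  +C: nom +43.000 → Σnom=67.500; wc +0.254/-0.254 → slack +0.944/-0.584; half-tol=0.254, Σhalf²=0.194616
  -D: nom -26.500 → Σnom=41.000; wc +0.219/-0.200 → slack +1.163/-0.784; half-tol=0.210, Σhalf²=0.238506
  +E: nom +43.190 → Σnom=84.190; wc +0.230/-0.230 → slack +1.393/-1.014; half-tol=0.230, Σhalf²=0.291406
  -F: nom -39.880 → Σnom=44.310; wc +0.484/-0.320 → slack +1.877/-1.334; half-tol=0.402, Σhalf²=0.453010
  -G: nom -10.920 → Σnom=33.390; wc +0.080/-0.080 → slack +1.957/-1.414; half-tol=0.080, Σhalf²=0.459410
  +H: nom +15.500 → Σnom=48.890; wc +0.420/-0.420 → slack +2.377/-1.834; half-tol=0.420, Σhalf²=0.635810
  -I: nom -24.700 → Σnom=24.190; wc +0.317/-0.370 → slack +2.694/-2.204; half-tol=0.344, Σhalf²=0.753803
Nominal = 24.190. Worst-case = [24.190 - 2.204, 24.190 + 2.694] = [21.986, 26.884]. RSS = √0.753803 = 0.868.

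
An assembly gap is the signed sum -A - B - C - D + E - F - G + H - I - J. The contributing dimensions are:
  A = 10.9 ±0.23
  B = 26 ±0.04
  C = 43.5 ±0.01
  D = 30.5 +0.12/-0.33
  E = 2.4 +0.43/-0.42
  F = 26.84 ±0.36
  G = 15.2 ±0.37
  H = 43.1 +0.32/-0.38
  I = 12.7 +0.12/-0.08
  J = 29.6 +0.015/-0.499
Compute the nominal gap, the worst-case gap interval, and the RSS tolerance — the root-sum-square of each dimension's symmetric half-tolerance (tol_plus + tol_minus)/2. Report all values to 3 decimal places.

Stack each dimension's contribution:
  -A: nom -10.900 → Σnom=-10.900; wc +0.230/-0.230 → slack +0.230/-0.230; half-tol=0.230, Σhalf²=0.052900
  -B: nom -26.000 → Σnom=-36.900; wc +0.040/-0.040 → slack +0.270/-0.270; half-tol=0.040, Σhalf²=0.054500
  -C: nom -43.500 → Σnom=-80.400; wc +0.010/-0.010 → slack +0.280/-0.280; half-tol=0.010, Σhalf²=0.054600
  -D: nom -30.500 → Σnom=-110.900; wc +0.330/-0.120 → slack +0.610/-0.400; half-tol=0.225, Σhalf²=0.105225
  +E: nom +2.400 → Σnom=-108.500; wc +0.430/-0.420 → slack +1.040/-0.820; half-tol=0.425, Σhalf²=0.285850
  -F: nom -26.840 → Σnom=-135.340; wc +0.360/-0.360 → slack +1.400/-1.180; half-tol=0.360, Σhalf²=0.415450
  -G: nom -15.200 → Σnom=-150.540; wc +0.370/-0.370 → slack +1.770/-1.550; half-tol=0.370, Σhalf²=0.552350
  +H: nom +43.100 → Σnom=-107.440; wc +0.320/-0.380 → slack +2.090/-1.930; half-tol=0.350, Σhalf²=0.674850
  -I: nom -12.700 → Σnom=-120.140; wc +0.080/-0.120 → slack +2.170/-2.050; half-tol=0.100, Σhalf²=0.684850
  -J: nom -29.600 → Σnom=-149.740; wc +0.499/-0.015 → slack +2.669/-2.065; half-tol=0.257, Σhalf²=0.750899
Nominal = -149.740. Worst-case = [-149.740 - 2.065, -149.740 + 2.669] = [-151.805, -147.071]. RSS = √0.750899 = 0.867.

nominal=-149.740 wc=[-151.805,-147.071] rss=0.867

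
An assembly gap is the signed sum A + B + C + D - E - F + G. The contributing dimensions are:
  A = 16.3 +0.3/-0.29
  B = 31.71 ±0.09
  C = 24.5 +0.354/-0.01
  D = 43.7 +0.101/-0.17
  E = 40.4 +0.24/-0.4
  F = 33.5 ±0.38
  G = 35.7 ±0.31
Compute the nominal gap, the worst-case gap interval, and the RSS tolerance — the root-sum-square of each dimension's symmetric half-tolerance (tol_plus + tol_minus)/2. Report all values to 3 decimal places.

Stack each dimension's contribution:
  +A: nom +16.300 → Σnom=16.300; wc +0.300/-0.290 → slack +0.300/-0.290; half-tol=0.295, Σhalf²=0.087025
  +B: nom +31.710 → Σnom=48.010; wc +0.090/-0.090 → slack +0.390/-0.380; half-tol=0.090, Σhalf²=0.095125
  +C: nom +24.500 → Σnom=72.510; wc +0.354/-0.010 → slack +0.744/-0.390; half-tol=0.182, Σhalf²=0.128249
  +D: nom +43.700 → Σnom=116.210; wc +0.101/-0.170 → slack +0.845/-0.560; half-tol=0.136, Σhalf²=0.146609
  -E: nom -40.400 → Σnom=75.810; wc +0.400/-0.240 → slack +1.245/-0.800; half-tol=0.320, Σhalf²=0.249009
  -F: nom -33.500 → Σnom=42.310; wc +0.380/-0.380 → slack +1.625/-1.180; half-tol=0.380, Σhalf²=0.393409
  +G: nom +35.700 → Σnom=78.010; wc +0.310/-0.310 → slack +1.935/-1.490; half-tol=0.310, Σhalf²=0.489509
Nominal = 78.010. Worst-case = [78.010 - 1.490, 78.010 + 1.935] = [76.520, 79.945]. RSS = √0.489509 = 0.700.

nominal=78.010 wc=[76.520,79.945] rss=0.700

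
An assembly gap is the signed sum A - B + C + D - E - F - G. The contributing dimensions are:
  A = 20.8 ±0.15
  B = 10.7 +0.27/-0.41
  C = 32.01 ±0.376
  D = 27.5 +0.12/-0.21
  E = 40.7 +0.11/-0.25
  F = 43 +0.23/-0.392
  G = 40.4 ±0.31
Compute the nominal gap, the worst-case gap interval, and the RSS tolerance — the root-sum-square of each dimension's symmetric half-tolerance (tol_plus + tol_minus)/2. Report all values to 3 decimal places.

Stack each dimension's contribution:
  +A: nom +20.800 → Σnom=20.800; wc +0.150/-0.150 → slack +0.150/-0.150; half-tol=0.150, Σhalf²=0.022500
  -B: nom -10.700 → Σnom=10.100; wc +0.410/-0.270 → slack +0.560/-0.420; half-tol=0.340, Σhalf²=0.138100
  +C: nom +32.010 → Σnom=42.110; wc +0.376/-0.376 → slack +0.936/-0.796; half-tol=0.376, Σhalf²=0.279476
  +D: nom +27.500 → Σnom=69.610; wc +0.120/-0.210 → slack +1.056/-1.006; half-tol=0.165, Σhalf²=0.306701
  -E: nom -40.700 → Σnom=28.910; wc +0.250/-0.110 → slack +1.306/-1.116; half-tol=0.180, Σhalf²=0.339101
  -F: nom -43.000 → Σnom=-14.090; wc +0.392/-0.230 → slack +1.698/-1.346; half-tol=0.311, Σhalf²=0.435822
  -G: nom -40.400 → Σnom=-54.490; wc +0.310/-0.310 → slack +2.008/-1.656; half-tol=0.310, Σhalf²=0.531922
Nominal = -54.490. Worst-case = [-54.490 - 1.656, -54.490 + 2.008] = [-56.146, -52.482]. RSS = √0.531922 = 0.729.

nominal=-54.490 wc=[-56.146,-52.482] rss=0.729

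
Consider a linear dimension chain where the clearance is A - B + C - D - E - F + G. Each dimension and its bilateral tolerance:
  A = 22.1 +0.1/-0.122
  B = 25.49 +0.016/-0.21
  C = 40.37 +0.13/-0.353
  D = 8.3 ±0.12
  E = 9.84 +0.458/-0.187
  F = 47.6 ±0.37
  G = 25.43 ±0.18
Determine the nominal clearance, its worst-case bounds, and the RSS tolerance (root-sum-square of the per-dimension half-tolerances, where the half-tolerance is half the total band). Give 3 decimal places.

Stack each dimension's contribution:
  +A: nom +22.100 → Σnom=22.100; wc +0.100/-0.122 → slack +0.100/-0.122; half-tol=0.111, Σhalf²=0.012321
  -B: nom -25.490 → Σnom=-3.390; wc +0.210/-0.016 → slack +0.310/-0.138; half-tol=0.113, Σhalf²=0.025090
  +C: nom +40.370 → Σnom=36.980; wc +0.130/-0.353 → slack +0.440/-0.491; half-tol=0.241, Σhalf²=0.083412
  -D: nom -8.300 → Σnom=28.680; wc +0.120/-0.120 → slack +0.560/-0.611; half-tol=0.120, Σhalf²=0.097812
  -E: nom -9.840 → Σnom=18.840; wc +0.187/-0.458 → slack +0.747/-1.069; half-tol=0.323, Σhalf²=0.201819
  -F: nom -47.600 → Σnom=-28.760; wc +0.370/-0.370 → slack +1.117/-1.439; half-tol=0.370, Σhalf²=0.338719
  +G: nom +25.430 → Σnom=-3.330; wc +0.180/-0.180 → slack +1.297/-1.619; half-tol=0.180, Σhalf²=0.371119
Nominal = -3.330. Worst-case = [-3.330 - 1.619, -3.330 + 1.297] = [-4.949, -2.033]. RSS = √0.371119 = 0.609.

nominal=-3.330 wc=[-4.949,-2.033] rss=0.609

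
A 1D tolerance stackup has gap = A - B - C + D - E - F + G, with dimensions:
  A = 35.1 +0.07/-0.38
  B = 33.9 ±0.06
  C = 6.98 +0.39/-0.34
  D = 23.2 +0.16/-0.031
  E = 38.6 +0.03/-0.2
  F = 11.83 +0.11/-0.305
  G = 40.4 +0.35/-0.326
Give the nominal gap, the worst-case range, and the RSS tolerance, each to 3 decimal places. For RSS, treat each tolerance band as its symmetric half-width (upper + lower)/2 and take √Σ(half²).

nominal=7.390 wc=[6.063,8.875] rss=0.606

Stack each dimension's contribution:
  +A: nom +35.100 → Σnom=35.100; wc +0.070/-0.380 → slack +0.070/-0.380; half-tol=0.225, Σhalf²=0.050625
  -B: nom -33.900 → Σnom=1.200; wc +0.060/-0.060 → slack +0.130/-0.440; half-tol=0.060, Σhalf²=0.054225
  -C: nom -6.980 → Σnom=-5.780; wc +0.340/-0.390 → slack +0.470/-0.830; half-tol=0.365, Σhalf²=0.187450
  +D: nom +23.200 → Σnom=17.420; wc +0.160/-0.031 → slack +0.630/-0.861; half-tol=0.096, Σhalf²=0.196570
  -E: nom -38.600 → Σnom=-21.180; wc +0.200/-0.030 → slack +0.830/-0.891; half-tol=0.115, Σhalf²=0.209795
  -F: nom -11.830 → Σnom=-33.010; wc +0.305/-0.110 → slack +1.135/-1.001; half-tol=0.207, Σhalf²=0.252852
  +G: nom +40.400 → Σnom=7.390; wc +0.350/-0.326 → slack +1.485/-1.327; half-tol=0.338, Σhalf²=0.367096
Nominal = 7.390. Worst-case = [7.390 - 1.327, 7.390 + 1.485] = [6.063, 8.875]. RSS = √0.367096 = 0.606.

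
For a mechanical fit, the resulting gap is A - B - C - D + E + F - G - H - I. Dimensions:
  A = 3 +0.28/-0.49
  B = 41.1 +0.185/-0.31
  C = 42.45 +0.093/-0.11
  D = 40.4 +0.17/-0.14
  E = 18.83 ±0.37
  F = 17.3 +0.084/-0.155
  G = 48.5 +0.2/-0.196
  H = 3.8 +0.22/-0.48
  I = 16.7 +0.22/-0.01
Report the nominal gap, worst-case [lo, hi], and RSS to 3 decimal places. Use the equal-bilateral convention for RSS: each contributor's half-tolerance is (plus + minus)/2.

nominal=-153.820 wc=[-155.923,-151.840] rss=0.755

Stack each dimension's contribution:
  +A: nom +3.000 → Σnom=3.000; wc +0.280/-0.490 → slack +0.280/-0.490; half-tol=0.385, Σhalf²=0.148225
  -B: nom -41.100 → Σnom=-38.100; wc +0.310/-0.185 → slack +0.590/-0.675; half-tol=0.247, Σhalf²=0.209481
  -C: nom -42.450 → Σnom=-80.550; wc +0.110/-0.093 → slack +0.700/-0.768; half-tol=0.102, Σhalf²=0.219784
  -D: nom -40.400 → Σnom=-120.950; wc +0.140/-0.170 → slack +0.840/-0.938; half-tol=0.155, Σhalf²=0.243809
  +E: nom +18.830 → Σnom=-102.120; wc +0.370/-0.370 → slack +1.210/-1.308; half-tol=0.370, Σhalf²=0.380709
  +F: nom +17.300 → Σnom=-84.820; wc +0.084/-0.155 → slack +1.294/-1.463; half-tol=0.119, Σhalf²=0.394989
  -G: nom -48.500 → Σnom=-133.320; wc +0.196/-0.200 → slack +1.490/-1.663; half-tol=0.198, Σhalf²=0.434193
  -H: nom -3.800 → Σnom=-137.120; wc +0.480/-0.220 → slack +1.970/-1.883; half-tol=0.350, Σhalf²=0.556693
  -I: nom -16.700 → Σnom=-153.820; wc +0.010/-0.220 → slack +1.980/-2.103; half-tol=0.115, Σhalf²=0.569918
Nominal = -153.820. Worst-case = [-153.820 - 2.103, -153.820 + 1.980] = [-155.923, -151.840]. RSS = √0.569918 = 0.755.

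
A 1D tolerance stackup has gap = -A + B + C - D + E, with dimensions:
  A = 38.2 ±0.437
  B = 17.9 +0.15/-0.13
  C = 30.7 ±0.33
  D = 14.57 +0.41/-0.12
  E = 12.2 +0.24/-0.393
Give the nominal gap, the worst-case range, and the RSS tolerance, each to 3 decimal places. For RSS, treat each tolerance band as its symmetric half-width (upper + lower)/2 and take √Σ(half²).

Stack each dimension's contribution:
  -A: nom -38.200 → Σnom=-38.200; wc +0.437/-0.437 → slack +0.437/-0.437; half-tol=0.437, Σhalf²=0.190969
  +B: nom +17.900 → Σnom=-20.300; wc +0.150/-0.130 → slack +0.587/-0.567; half-tol=0.140, Σhalf²=0.210569
  +C: nom +30.700 → Σnom=10.400; wc +0.330/-0.330 → slack +0.917/-0.897; half-tol=0.330, Σhalf²=0.319469
  -D: nom -14.570 → Σnom=-4.170; wc +0.120/-0.410 → slack +1.037/-1.307; half-tol=0.265, Σhalf²=0.389694
  +E: nom +12.200 → Σnom=8.030; wc +0.240/-0.393 → slack +1.277/-1.700; half-tol=0.317, Σhalf²=0.489866
Nominal = 8.030. Worst-case = [8.030 - 1.700, 8.030 + 1.277] = [6.330, 9.307]. RSS = √0.489866 = 0.700.

nominal=8.030 wc=[6.330,9.307] rss=0.700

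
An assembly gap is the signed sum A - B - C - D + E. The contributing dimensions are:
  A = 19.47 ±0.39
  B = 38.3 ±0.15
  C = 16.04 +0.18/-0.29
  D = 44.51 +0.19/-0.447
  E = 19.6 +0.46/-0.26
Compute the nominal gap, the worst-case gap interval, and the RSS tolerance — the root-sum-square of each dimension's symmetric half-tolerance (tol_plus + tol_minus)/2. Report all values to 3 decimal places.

nominal=-59.780 wc=[-60.950,-58.043] rss=0.679

Stack each dimension's contribution:
  +A: nom +19.470 → Σnom=19.470; wc +0.390/-0.390 → slack +0.390/-0.390; half-tol=0.390, Σhalf²=0.152100
  -B: nom -38.300 → Σnom=-18.830; wc +0.150/-0.150 → slack +0.540/-0.540; half-tol=0.150, Σhalf²=0.174600
  -C: nom -16.040 → Σnom=-34.870; wc +0.290/-0.180 → slack +0.830/-0.720; half-tol=0.235, Σhalf²=0.229825
  -D: nom -44.510 → Σnom=-79.380; wc +0.447/-0.190 → slack +1.277/-0.910; half-tol=0.319, Σhalf²=0.331267
  +E: nom +19.600 → Σnom=-59.780; wc +0.460/-0.260 → slack +1.737/-1.170; half-tol=0.360, Σhalf²=0.460867
Nominal = -59.780. Worst-case = [-59.780 - 1.170, -59.780 + 1.737] = [-60.950, -58.043]. RSS = √0.460867 = 0.679.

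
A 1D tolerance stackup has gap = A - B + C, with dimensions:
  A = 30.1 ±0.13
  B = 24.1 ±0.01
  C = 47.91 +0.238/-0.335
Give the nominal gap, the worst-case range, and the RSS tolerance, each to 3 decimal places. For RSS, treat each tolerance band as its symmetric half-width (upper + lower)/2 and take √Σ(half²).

nominal=53.910 wc=[53.435,54.288] rss=0.315

Stack each dimension's contribution:
  +A: nom +30.100 → Σnom=30.100; wc +0.130/-0.130 → slack +0.130/-0.130; half-tol=0.130, Σhalf²=0.016900
  -B: nom -24.100 → Σnom=6.000; wc +0.010/-0.010 → slack +0.140/-0.140; half-tol=0.010, Σhalf²=0.017000
  +C: nom +47.910 → Σnom=53.910; wc +0.238/-0.335 → slack +0.378/-0.475; half-tol=0.286, Σhalf²=0.099082
Nominal = 53.910. Worst-case = [53.910 - 0.475, 53.910 + 0.378] = [53.435, 54.288]. RSS = √0.099082 = 0.315.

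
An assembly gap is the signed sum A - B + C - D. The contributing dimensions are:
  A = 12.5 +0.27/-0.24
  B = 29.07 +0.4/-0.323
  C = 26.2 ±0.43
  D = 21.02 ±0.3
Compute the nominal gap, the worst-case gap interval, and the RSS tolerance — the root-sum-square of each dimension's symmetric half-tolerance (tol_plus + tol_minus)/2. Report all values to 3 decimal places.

nominal=-11.390 wc=[-12.760,-10.067] rss=0.686

Stack each dimension's contribution:
  +A: nom +12.500 → Σnom=12.500; wc +0.270/-0.240 → slack +0.270/-0.240; half-tol=0.255, Σhalf²=0.065025
  -B: nom -29.070 → Σnom=-16.570; wc +0.323/-0.400 → slack +0.593/-0.640; half-tol=0.362, Σhalf²=0.195707
  +C: nom +26.200 → Σnom=9.630; wc +0.430/-0.430 → slack +1.023/-1.070; half-tol=0.430, Σhalf²=0.380607
  -D: nom -21.020 → Σnom=-11.390; wc +0.300/-0.300 → slack +1.323/-1.370; half-tol=0.300, Σhalf²=0.470607
Nominal = -11.390. Worst-case = [-11.390 - 1.370, -11.390 + 1.323] = [-12.760, -10.067]. RSS = √0.470607 = 0.686.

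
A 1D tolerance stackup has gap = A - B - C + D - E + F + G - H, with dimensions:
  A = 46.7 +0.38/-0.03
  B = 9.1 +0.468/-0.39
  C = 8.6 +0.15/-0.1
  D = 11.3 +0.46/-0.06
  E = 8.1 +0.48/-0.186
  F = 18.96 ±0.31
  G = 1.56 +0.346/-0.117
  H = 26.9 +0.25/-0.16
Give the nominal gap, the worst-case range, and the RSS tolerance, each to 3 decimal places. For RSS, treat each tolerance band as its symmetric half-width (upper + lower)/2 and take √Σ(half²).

nominal=25.820 wc=[23.955,28.152] rss=0.782

Stack each dimension's contribution:
  +A: nom +46.700 → Σnom=46.700; wc +0.380/-0.030 → slack +0.380/-0.030; half-tol=0.205, Σhalf²=0.042025
  -B: nom -9.100 → Σnom=37.600; wc +0.390/-0.468 → slack +0.770/-0.498; half-tol=0.429, Σhalf²=0.226066
  -C: nom -8.600 → Σnom=29.000; wc +0.100/-0.150 → slack +0.870/-0.648; half-tol=0.125, Σhalf²=0.241691
  +D: nom +11.300 → Σnom=40.300; wc +0.460/-0.060 → slack +1.330/-0.708; half-tol=0.260, Σhalf²=0.309291
  -E: nom -8.100 → Σnom=32.200; wc +0.186/-0.480 → slack +1.516/-1.188; half-tol=0.333, Σhalf²=0.420180
  +F: nom +18.960 → Σnom=51.160; wc +0.310/-0.310 → slack +1.826/-1.498; half-tol=0.310, Σhalf²=0.516280
  +G: nom +1.560 → Σnom=52.720; wc +0.346/-0.117 → slack +2.172/-1.615; half-tol=0.231, Σhalf²=0.569872
  -H: nom -26.900 → Σnom=25.820; wc +0.160/-0.250 → slack +2.332/-1.865; half-tol=0.205, Σhalf²=0.611897
Nominal = 25.820. Worst-case = [25.820 - 1.865, 25.820 + 2.332] = [23.955, 28.152]. RSS = √0.611897 = 0.782.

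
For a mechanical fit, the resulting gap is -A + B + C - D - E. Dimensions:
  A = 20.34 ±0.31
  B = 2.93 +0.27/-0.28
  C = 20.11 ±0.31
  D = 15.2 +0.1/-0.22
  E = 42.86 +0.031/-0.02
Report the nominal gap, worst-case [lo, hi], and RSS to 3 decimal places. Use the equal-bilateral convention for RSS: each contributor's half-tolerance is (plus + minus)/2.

Stack each dimension's contribution:
  -A: nom -20.340 → Σnom=-20.340; wc +0.310/-0.310 → slack +0.310/-0.310; half-tol=0.310, Σhalf²=0.096100
  +B: nom +2.930 → Σnom=-17.410; wc +0.270/-0.280 → slack +0.580/-0.590; half-tol=0.275, Σhalf²=0.171725
  +C: nom +20.110 → Σnom=2.700; wc +0.310/-0.310 → slack +0.890/-0.900; half-tol=0.310, Σhalf²=0.267825
  -D: nom -15.200 → Σnom=-12.500; wc +0.220/-0.100 → slack +1.110/-1.000; half-tol=0.160, Σhalf²=0.293425
  -E: nom -42.860 → Σnom=-55.360; wc +0.020/-0.031 → slack +1.130/-1.031; half-tol=0.026, Σhalf²=0.294075
Nominal = -55.360. Worst-case = [-55.360 - 1.031, -55.360 + 1.130] = [-56.391, -54.230]. RSS = √0.294075 = 0.542.

nominal=-55.360 wc=[-56.391,-54.230] rss=0.542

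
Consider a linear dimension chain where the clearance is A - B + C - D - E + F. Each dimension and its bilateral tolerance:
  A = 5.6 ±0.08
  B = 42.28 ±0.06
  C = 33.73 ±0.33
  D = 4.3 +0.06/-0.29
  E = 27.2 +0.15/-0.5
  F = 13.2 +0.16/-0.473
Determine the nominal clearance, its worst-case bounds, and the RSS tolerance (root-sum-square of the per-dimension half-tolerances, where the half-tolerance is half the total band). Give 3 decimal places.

nominal=-21.250 wc=[-22.403,-19.830] rss=0.596

Stack each dimension's contribution:
  +A: nom +5.600 → Σnom=5.600; wc +0.080/-0.080 → slack +0.080/-0.080; half-tol=0.080, Σhalf²=0.006400
  -B: nom -42.280 → Σnom=-36.680; wc +0.060/-0.060 → slack +0.140/-0.140; half-tol=0.060, Σhalf²=0.010000
  +C: nom +33.730 → Σnom=-2.950; wc +0.330/-0.330 → slack +0.470/-0.470; half-tol=0.330, Σhalf²=0.118900
  -D: nom -4.300 → Σnom=-7.250; wc +0.290/-0.060 → slack +0.760/-0.530; half-tol=0.175, Σhalf²=0.149525
  -E: nom -27.200 → Σnom=-34.450; wc +0.500/-0.150 → slack +1.260/-0.680; half-tol=0.325, Σhalf²=0.255150
  +F: nom +13.200 → Σnom=-21.250; wc +0.160/-0.473 → slack +1.420/-1.153; half-tol=0.317, Σhalf²=0.355322
Nominal = -21.250. Worst-case = [-21.250 - 1.153, -21.250 + 1.420] = [-22.403, -19.830]. RSS = √0.355322 = 0.596.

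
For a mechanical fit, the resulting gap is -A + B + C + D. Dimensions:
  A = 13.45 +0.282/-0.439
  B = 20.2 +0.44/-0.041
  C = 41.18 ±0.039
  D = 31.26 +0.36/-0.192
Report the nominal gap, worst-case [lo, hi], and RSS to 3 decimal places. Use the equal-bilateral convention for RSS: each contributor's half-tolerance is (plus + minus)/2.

Stack each dimension's contribution:
  -A: nom -13.450 → Σnom=-13.450; wc +0.439/-0.282 → slack +0.439/-0.282; half-tol=0.360, Σhalf²=0.129960
  +B: nom +20.200 → Σnom=6.750; wc +0.440/-0.041 → slack +0.879/-0.323; half-tol=0.240, Σhalf²=0.187800
  +C: nom +41.180 → Σnom=47.930; wc +0.039/-0.039 → slack +0.918/-0.362; half-tol=0.039, Σhalf²=0.189321
  +D: nom +31.260 → Σnom=79.190; wc +0.360/-0.192 → slack +1.278/-0.554; half-tol=0.276, Σhalf²=0.265497
Nominal = 79.190. Worst-case = [79.190 - 0.554, 79.190 + 1.278] = [78.636, 80.468]. RSS = √0.265497 = 0.515.

nominal=79.190 wc=[78.636,80.468] rss=0.515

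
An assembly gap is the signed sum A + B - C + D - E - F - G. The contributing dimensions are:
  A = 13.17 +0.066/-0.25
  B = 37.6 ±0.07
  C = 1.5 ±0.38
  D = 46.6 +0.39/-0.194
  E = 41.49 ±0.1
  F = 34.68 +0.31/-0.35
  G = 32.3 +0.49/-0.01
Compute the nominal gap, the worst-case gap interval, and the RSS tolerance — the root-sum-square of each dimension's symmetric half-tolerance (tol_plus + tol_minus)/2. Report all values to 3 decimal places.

nominal=-12.600 wc=[-14.394,-11.234] rss=0.664

Stack each dimension's contribution:
  +A: nom +13.170 → Σnom=13.170; wc +0.066/-0.250 → slack +0.066/-0.250; half-tol=0.158, Σhalf²=0.024964
  +B: nom +37.600 → Σnom=50.770; wc +0.070/-0.070 → slack +0.136/-0.320; half-tol=0.070, Σhalf²=0.029864
  -C: nom -1.500 → Σnom=49.270; wc +0.380/-0.380 → slack +0.516/-0.700; half-tol=0.380, Σhalf²=0.174264
  +D: nom +46.600 → Σnom=95.870; wc +0.390/-0.194 → slack +0.906/-0.894; half-tol=0.292, Σhalf²=0.259528
  -E: nom -41.490 → Σnom=54.380; wc +0.100/-0.100 → slack +1.006/-0.994; half-tol=0.100, Σhalf²=0.269528
  -F: nom -34.680 → Σnom=19.700; wc +0.350/-0.310 → slack +1.356/-1.304; half-tol=0.330, Σhalf²=0.378428
  -G: nom -32.300 → Σnom=-12.600; wc +0.010/-0.490 → slack +1.366/-1.794; half-tol=0.250, Σhalf²=0.440928
Nominal = -12.600. Worst-case = [-12.600 - 1.794, -12.600 + 1.366] = [-14.394, -11.234]. RSS = √0.440928 = 0.664.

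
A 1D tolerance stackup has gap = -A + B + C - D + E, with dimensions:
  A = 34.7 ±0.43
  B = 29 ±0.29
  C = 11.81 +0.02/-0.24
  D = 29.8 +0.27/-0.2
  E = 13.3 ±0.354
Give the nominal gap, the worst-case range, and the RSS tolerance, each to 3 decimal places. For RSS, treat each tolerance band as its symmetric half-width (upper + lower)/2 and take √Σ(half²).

Stack each dimension's contribution:
  -A: nom -34.700 → Σnom=-34.700; wc +0.430/-0.430 → slack +0.430/-0.430; half-tol=0.430, Σhalf²=0.184900
  +B: nom +29.000 → Σnom=-5.700; wc +0.290/-0.290 → slack +0.720/-0.720; half-tol=0.290, Σhalf²=0.269000
  +C: nom +11.810 → Σnom=6.110; wc +0.020/-0.240 → slack +0.740/-0.960; half-tol=0.130, Σhalf²=0.285900
  -D: nom -29.800 → Σnom=-23.690; wc +0.200/-0.270 → slack +0.940/-1.230; half-tol=0.235, Σhalf²=0.341125
  +E: nom +13.300 → Σnom=-10.390; wc +0.354/-0.354 → slack +1.294/-1.584; half-tol=0.354, Σhalf²=0.466441
Nominal = -10.390. Worst-case = [-10.390 - 1.584, -10.390 + 1.294] = [-11.974, -9.096]. RSS = √0.466441 = 0.683.

nominal=-10.390 wc=[-11.974,-9.096] rss=0.683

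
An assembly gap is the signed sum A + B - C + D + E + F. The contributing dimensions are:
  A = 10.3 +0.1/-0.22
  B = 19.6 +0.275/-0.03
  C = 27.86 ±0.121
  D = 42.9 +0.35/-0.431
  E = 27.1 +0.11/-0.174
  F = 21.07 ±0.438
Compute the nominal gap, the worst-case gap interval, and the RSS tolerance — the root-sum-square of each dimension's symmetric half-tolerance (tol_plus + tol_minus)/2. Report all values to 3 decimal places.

Stack each dimension's contribution:
  +A: nom +10.300 → Σnom=10.300; wc +0.100/-0.220 → slack +0.100/-0.220; half-tol=0.160, Σhalf²=0.025600
  +B: nom +19.600 → Σnom=29.900; wc +0.275/-0.030 → slack +0.375/-0.250; half-tol=0.153, Σhalf²=0.048856
  -C: nom -27.860 → Σnom=2.040; wc +0.121/-0.121 → slack +0.496/-0.371; half-tol=0.121, Σhalf²=0.063497
  +D: nom +42.900 → Σnom=44.940; wc +0.350/-0.431 → slack +0.846/-0.802; half-tol=0.390, Σhalf²=0.215987
  +E: nom +27.100 → Σnom=72.040; wc +0.110/-0.174 → slack +0.956/-0.976; half-tol=0.142, Σhalf²=0.236151
  +F: nom +21.070 → Σnom=93.110; wc +0.438/-0.438 → slack +1.394/-1.414; half-tol=0.438, Σhalf²=0.427995
Nominal = 93.110. Worst-case = [93.110 - 1.414, 93.110 + 1.394] = [91.696, 94.504]. RSS = √0.427995 = 0.654.

nominal=93.110 wc=[91.696,94.504] rss=0.654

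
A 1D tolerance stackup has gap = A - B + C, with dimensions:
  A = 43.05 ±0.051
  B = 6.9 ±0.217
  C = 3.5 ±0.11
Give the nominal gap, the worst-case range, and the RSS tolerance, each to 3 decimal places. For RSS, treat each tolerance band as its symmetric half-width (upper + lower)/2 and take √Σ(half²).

Stack each dimension's contribution:
  +A: nom +43.050 → Σnom=43.050; wc +0.051/-0.051 → slack +0.051/-0.051; half-tol=0.051, Σhalf²=0.002601
  -B: nom -6.900 → Σnom=36.150; wc +0.217/-0.217 → slack +0.268/-0.268; half-tol=0.217, Σhalf²=0.049690
  +C: nom +3.500 → Σnom=39.650; wc +0.110/-0.110 → slack +0.378/-0.378; half-tol=0.110, Σhalf²=0.061790
Nominal = 39.650. Worst-case = [39.650 - 0.378, 39.650 + 0.378] = [39.272, 40.028]. RSS = √0.061790 = 0.249.

nominal=39.650 wc=[39.272,40.028] rss=0.249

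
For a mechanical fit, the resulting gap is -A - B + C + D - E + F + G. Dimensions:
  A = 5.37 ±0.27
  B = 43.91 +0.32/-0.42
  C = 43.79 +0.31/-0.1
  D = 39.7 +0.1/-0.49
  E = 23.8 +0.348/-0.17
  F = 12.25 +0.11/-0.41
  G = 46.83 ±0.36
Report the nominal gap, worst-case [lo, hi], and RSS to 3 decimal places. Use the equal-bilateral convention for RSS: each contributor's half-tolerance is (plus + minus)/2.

Stack each dimension's contribution:
  -A: nom -5.370 → Σnom=-5.370; wc +0.270/-0.270 → slack +0.270/-0.270; half-tol=0.270, Σhalf²=0.072900
  -B: nom -43.910 → Σnom=-49.280; wc +0.420/-0.320 → slack +0.690/-0.590; half-tol=0.370, Σhalf²=0.209800
  +C: nom +43.790 → Σnom=-5.490; wc +0.310/-0.100 → slack +1.000/-0.690; half-tol=0.205, Σhalf²=0.251825
  +D: nom +39.700 → Σnom=34.210; wc +0.100/-0.490 → slack +1.100/-1.180; half-tol=0.295, Σhalf²=0.338850
  -E: nom -23.800 → Σnom=10.410; wc +0.170/-0.348 → slack +1.270/-1.528; half-tol=0.259, Σhalf²=0.405931
  +F: nom +12.250 → Σnom=22.660; wc +0.110/-0.410 → slack +1.380/-1.938; half-tol=0.260, Σhalf²=0.473531
  +G: nom +46.830 → Σnom=69.490; wc +0.360/-0.360 → slack +1.740/-2.298; half-tol=0.360, Σhalf²=0.603131
Nominal = 69.490. Worst-case = [69.490 - 2.298, 69.490 + 1.740] = [67.192, 71.230]. RSS = √0.603131 = 0.777.

nominal=69.490 wc=[67.192,71.230] rss=0.777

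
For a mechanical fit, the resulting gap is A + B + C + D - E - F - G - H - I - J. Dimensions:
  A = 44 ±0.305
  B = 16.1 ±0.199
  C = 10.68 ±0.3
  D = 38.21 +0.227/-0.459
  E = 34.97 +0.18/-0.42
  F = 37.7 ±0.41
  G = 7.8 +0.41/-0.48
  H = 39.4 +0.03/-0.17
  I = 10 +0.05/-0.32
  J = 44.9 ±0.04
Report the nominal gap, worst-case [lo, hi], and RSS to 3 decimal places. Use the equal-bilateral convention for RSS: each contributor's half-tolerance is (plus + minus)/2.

nominal=-65.780 wc=[-68.163,-62.909] rss=0.918

Stack each dimension's contribution:
  +A: nom +44.000 → Σnom=44.000; wc +0.305/-0.305 → slack +0.305/-0.305; half-tol=0.305, Σhalf²=0.093025
  +B: nom +16.100 → Σnom=60.100; wc +0.199/-0.199 → slack +0.504/-0.504; half-tol=0.199, Σhalf²=0.132626
  +C: nom +10.680 → Σnom=70.780; wc +0.300/-0.300 → slack +0.804/-0.804; half-tol=0.300, Σhalf²=0.222626
  +D: nom +38.210 → Σnom=108.990; wc +0.227/-0.459 → slack +1.031/-1.263; half-tol=0.343, Σhalf²=0.340275
  -E: nom -34.970 → Σnom=74.020; wc +0.420/-0.180 → slack +1.451/-1.443; half-tol=0.300, Σhalf²=0.430275
  -F: nom -37.700 → Σnom=36.320; wc +0.410/-0.410 → slack +1.861/-1.853; half-tol=0.410, Σhalf²=0.598375
  -G: nom -7.800 → Σnom=28.520; wc +0.480/-0.410 → slack +2.341/-2.263; half-tol=0.445, Σhalf²=0.796400
  -H: nom -39.400 → Σnom=-10.880; wc +0.170/-0.030 → slack +2.511/-2.293; half-tol=0.100, Σhalf²=0.806400
  -I: nom -10.000 → Σnom=-20.880; wc +0.320/-0.050 → slack +2.831/-2.343; half-tol=0.185, Σhalf²=0.840625
  -J: nom -44.900 → Σnom=-65.780; wc +0.040/-0.040 → slack +2.871/-2.383; half-tol=0.040, Σhalf²=0.842225
Nominal = -65.780. Worst-case = [-65.780 - 2.383, -65.780 + 2.871] = [-68.163, -62.909]. RSS = √0.842225 = 0.918.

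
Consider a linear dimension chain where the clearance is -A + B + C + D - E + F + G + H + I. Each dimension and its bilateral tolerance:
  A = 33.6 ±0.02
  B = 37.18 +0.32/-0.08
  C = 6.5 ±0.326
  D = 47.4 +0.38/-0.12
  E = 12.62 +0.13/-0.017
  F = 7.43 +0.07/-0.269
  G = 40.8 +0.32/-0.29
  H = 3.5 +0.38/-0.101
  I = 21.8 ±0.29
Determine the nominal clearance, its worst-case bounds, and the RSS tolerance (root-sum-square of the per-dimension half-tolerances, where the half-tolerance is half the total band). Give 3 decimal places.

nominal=118.390 wc=[116.764,120.513] rss=0.692

Stack each dimension's contribution:
  -A: nom -33.600 → Σnom=-33.600; wc +0.020/-0.020 → slack +0.020/-0.020; half-tol=0.020, Σhalf²=0.000400
  +B: nom +37.180 → Σnom=3.580; wc +0.320/-0.080 → slack +0.340/-0.100; half-tol=0.200, Σhalf²=0.040400
  +C: nom +6.500 → Σnom=10.080; wc +0.326/-0.326 → slack +0.666/-0.426; half-tol=0.326, Σhalf²=0.146676
  +D: nom +47.400 → Σnom=57.480; wc +0.380/-0.120 → slack +1.046/-0.546; half-tol=0.250, Σhalf²=0.209176
  -E: nom -12.620 → Σnom=44.860; wc +0.017/-0.130 → slack +1.063/-0.676; half-tol=0.074, Σhalf²=0.214578
  +F: nom +7.430 → Σnom=52.290; wc +0.070/-0.269 → slack +1.133/-0.945; half-tol=0.170, Σhalf²=0.243309
  +G: nom +40.800 → Σnom=93.090; wc +0.320/-0.290 → slack +1.453/-1.235; half-tol=0.305, Σhalf²=0.336334
  +H: nom +3.500 → Σnom=96.590; wc +0.380/-0.101 → slack +1.833/-1.336; half-tol=0.240, Σhalf²=0.394174
  +I: nom +21.800 → Σnom=118.390; wc +0.290/-0.290 → slack +2.123/-1.626; half-tol=0.290, Σhalf²=0.478274
Nominal = 118.390. Worst-case = [118.390 - 1.626, 118.390 + 2.123] = [116.764, 120.513]. RSS = √0.478274 = 0.692.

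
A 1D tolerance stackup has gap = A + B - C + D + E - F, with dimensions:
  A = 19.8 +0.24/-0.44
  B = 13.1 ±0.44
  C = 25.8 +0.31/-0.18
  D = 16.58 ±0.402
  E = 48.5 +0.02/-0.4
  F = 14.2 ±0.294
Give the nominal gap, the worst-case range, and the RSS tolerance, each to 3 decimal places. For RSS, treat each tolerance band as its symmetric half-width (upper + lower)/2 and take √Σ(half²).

Stack each dimension's contribution:
  +A: nom +19.800 → Σnom=19.800; wc +0.240/-0.440 → slack +0.240/-0.440; half-tol=0.340, Σhalf²=0.115600
  +B: nom +13.100 → Σnom=32.900; wc +0.440/-0.440 → slack +0.680/-0.880; half-tol=0.440, Σhalf²=0.309200
  -C: nom -25.800 → Σnom=7.100; wc +0.180/-0.310 → slack +0.860/-1.190; half-tol=0.245, Σhalf²=0.369225
  +D: nom +16.580 → Σnom=23.680; wc +0.402/-0.402 → slack +1.262/-1.592; half-tol=0.402, Σhalf²=0.530829
  +E: nom +48.500 → Σnom=72.180; wc +0.020/-0.400 → slack +1.282/-1.992; half-tol=0.210, Σhalf²=0.574929
  -F: nom -14.200 → Σnom=57.980; wc +0.294/-0.294 → slack +1.576/-2.286; half-tol=0.294, Σhalf²=0.661365
Nominal = 57.980. Worst-case = [57.980 - 2.286, 57.980 + 1.576] = [55.694, 59.556]. RSS = √0.661365 = 0.813.

nominal=57.980 wc=[55.694,59.556] rss=0.813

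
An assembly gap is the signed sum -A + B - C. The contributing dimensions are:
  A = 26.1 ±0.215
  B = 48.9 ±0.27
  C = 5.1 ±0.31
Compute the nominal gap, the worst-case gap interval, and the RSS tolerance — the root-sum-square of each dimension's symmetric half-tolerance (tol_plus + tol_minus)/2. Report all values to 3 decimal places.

nominal=17.700 wc=[16.905,18.495] rss=0.464

Stack each dimension's contribution:
  -A: nom -26.100 → Σnom=-26.100; wc +0.215/-0.215 → slack +0.215/-0.215; half-tol=0.215, Σhalf²=0.046225
  +B: nom +48.900 → Σnom=22.800; wc +0.270/-0.270 → slack +0.485/-0.485; half-tol=0.270, Σhalf²=0.119125
  -C: nom -5.100 → Σnom=17.700; wc +0.310/-0.310 → slack +0.795/-0.795; half-tol=0.310, Σhalf²=0.215225
Nominal = 17.700. Worst-case = [17.700 - 0.795, 17.700 + 0.795] = [16.905, 18.495]. RSS = √0.215225 = 0.464.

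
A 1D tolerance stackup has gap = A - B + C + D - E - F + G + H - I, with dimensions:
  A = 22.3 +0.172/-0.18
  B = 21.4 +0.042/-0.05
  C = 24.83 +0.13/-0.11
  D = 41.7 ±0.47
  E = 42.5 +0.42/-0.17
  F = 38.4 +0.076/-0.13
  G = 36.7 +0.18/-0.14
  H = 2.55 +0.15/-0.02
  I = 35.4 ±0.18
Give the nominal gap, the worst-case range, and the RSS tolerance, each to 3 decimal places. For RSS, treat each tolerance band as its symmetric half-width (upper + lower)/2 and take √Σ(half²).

Stack each dimension's contribution:
  +A: nom +22.300 → Σnom=22.300; wc +0.172/-0.180 → slack +0.172/-0.180; half-tol=0.176, Σhalf²=0.030976
  -B: nom -21.400 → Σnom=0.900; wc +0.050/-0.042 → slack +0.222/-0.222; half-tol=0.046, Σhalf²=0.033092
  +C: nom +24.830 → Σnom=25.730; wc +0.130/-0.110 → slack +0.352/-0.332; half-tol=0.120, Σhalf²=0.047492
  +D: nom +41.700 → Σnom=67.430; wc +0.470/-0.470 → slack +0.822/-0.802; half-tol=0.470, Σhalf²=0.268392
  -E: nom -42.500 → Σnom=24.930; wc +0.170/-0.420 → slack +0.992/-1.222; half-tol=0.295, Σhalf²=0.355417
  -F: nom -38.400 → Σnom=-13.470; wc +0.130/-0.076 → slack +1.122/-1.298; half-tol=0.103, Σhalf²=0.366026
  +G: nom +36.700 → Σnom=23.230; wc +0.180/-0.140 → slack +1.302/-1.438; half-tol=0.160, Σhalf²=0.391626
  +H: nom +2.550 → Σnom=25.780; wc +0.150/-0.020 → slack +1.452/-1.458; half-tol=0.085, Σhalf²=0.398851
  -I: nom -35.400 → Σnom=-9.620; wc +0.180/-0.180 → slack +1.632/-1.638; half-tol=0.180, Σhalf²=0.431251
Nominal = -9.620. Worst-case = [-9.620 - 1.638, -9.620 + 1.632] = [-11.258, -7.988]. RSS = √0.431251 = 0.657.

nominal=-9.620 wc=[-11.258,-7.988] rss=0.657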